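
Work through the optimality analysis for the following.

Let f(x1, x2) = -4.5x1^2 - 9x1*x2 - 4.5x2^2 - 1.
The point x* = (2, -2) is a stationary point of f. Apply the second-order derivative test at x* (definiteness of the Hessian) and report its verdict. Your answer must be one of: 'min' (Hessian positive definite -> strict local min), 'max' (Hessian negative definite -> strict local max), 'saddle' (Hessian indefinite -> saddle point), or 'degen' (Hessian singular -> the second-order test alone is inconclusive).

Compute the Hessian H = grad^2 f:
  H = [[-9, -9], [-9, -9]]
Verify stationarity: grad f(x*) = H x* + g = (0, 0).
Eigenvalues of H: -18, 0.
H has a zero eigenvalue (singular; negative semidefinite but not definite), so H is neither positive definite, negative definite, nor indefinite. The second-order test alone is inconclusive -> degen.
(Indeed, f is constant along the null direction of H through x*, so x* is not a strict local extremum.)

degen


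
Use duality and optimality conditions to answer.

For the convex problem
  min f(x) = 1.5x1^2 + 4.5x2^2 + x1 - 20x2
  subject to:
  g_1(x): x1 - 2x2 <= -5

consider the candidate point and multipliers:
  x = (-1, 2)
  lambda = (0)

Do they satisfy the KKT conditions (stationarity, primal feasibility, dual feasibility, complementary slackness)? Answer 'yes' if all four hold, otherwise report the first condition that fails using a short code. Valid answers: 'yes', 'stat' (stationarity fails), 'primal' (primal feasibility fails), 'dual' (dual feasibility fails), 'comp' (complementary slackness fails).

Gradient of f: grad f(x) = Q x + c = (-2, -2)
Constraint values g_i(x) = a_i^T x - b_i:
  g_1((-1, 2)) = 0
Stationarity residual: grad f(x) + sum_i lambda_i a_i = (-2, -2)
  -> stationarity FAILS
Primal feasibility (all g_i <= 0): OK
Dual feasibility (all lambda_i >= 0): OK
Complementary slackness (lambda_i * g_i(x) = 0 for all i): OK

Verdict: the first failing condition is stationarity -> stat.

stat


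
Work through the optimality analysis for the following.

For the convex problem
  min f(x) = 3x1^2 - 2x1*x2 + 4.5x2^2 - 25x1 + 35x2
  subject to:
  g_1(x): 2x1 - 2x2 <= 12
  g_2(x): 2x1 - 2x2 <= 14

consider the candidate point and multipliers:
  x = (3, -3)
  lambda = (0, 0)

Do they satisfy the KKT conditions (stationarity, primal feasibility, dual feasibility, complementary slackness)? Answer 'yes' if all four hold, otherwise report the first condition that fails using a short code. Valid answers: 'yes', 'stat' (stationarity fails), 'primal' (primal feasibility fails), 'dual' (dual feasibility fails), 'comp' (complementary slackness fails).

Gradient of f: grad f(x) = Q x + c = (-1, 2)
Constraint values g_i(x) = a_i^T x - b_i:
  g_1((3, -3)) = 0
  g_2((3, -3)) = -2
Stationarity residual: grad f(x) + sum_i lambda_i a_i = (-1, 2)
  -> stationarity FAILS
Primal feasibility (all g_i <= 0): OK
Dual feasibility (all lambda_i >= 0): OK
Complementary slackness (lambda_i * g_i(x) = 0 for all i): OK

Verdict: the first failing condition is stationarity -> stat.

stat


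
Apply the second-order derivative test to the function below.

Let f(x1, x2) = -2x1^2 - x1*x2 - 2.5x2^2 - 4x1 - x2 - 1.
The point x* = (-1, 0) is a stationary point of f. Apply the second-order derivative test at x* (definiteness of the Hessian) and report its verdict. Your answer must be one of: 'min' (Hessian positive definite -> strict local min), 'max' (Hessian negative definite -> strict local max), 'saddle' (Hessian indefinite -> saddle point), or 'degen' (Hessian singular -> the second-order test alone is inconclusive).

Compute the Hessian H = grad^2 f:
  H = [[-4, -1], [-1, -5]]
Verify stationarity: grad f(x*) = H x* + g = (0, 0).
Eigenvalues of H: -5.618, -3.382.
Both eigenvalues < 0, so H is negative definite -> x* is a strict local max.

max


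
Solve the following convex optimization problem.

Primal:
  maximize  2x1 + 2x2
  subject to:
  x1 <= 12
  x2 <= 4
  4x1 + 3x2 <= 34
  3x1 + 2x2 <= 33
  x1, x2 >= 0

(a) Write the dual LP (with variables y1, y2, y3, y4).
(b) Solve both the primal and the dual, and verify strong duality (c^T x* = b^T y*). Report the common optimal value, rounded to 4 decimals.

The standard primal-dual pair for 'max c^T x s.t. A x <= b, x >= 0' is:
  Dual:  min b^T y  s.t.  A^T y >= c,  y >= 0.

So the dual LP is:
  minimize  12y1 + 4y2 + 34y3 + 33y4
  subject to:
    y1 + 4y3 + 3y4 >= 2
    y2 + 3y3 + 2y4 >= 2
    y1, y2, y3, y4 >= 0

Solving the primal: x* = (5.5, 4).
  primal value c^T x* = 19.
Solving the dual: y* = (0, 0.5, 0.5, 0).
  dual value b^T y* = 19.
Strong duality: c^T x* = b^T y*. Confirmed.

19


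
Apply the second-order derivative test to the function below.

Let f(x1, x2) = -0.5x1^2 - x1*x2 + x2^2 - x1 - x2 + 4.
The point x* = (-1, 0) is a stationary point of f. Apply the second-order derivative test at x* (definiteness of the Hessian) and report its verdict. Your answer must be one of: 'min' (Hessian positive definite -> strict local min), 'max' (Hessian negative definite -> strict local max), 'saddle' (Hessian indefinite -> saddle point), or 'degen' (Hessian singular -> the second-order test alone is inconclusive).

Compute the Hessian H = grad^2 f:
  H = [[-1, -1], [-1, 2]]
Verify stationarity: grad f(x*) = H x* + g = (0, 0).
Eigenvalues of H: -1.3028, 2.3028.
Eigenvalues have mixed signs, so H is indefinite -> x* is a saddle point.

saddle


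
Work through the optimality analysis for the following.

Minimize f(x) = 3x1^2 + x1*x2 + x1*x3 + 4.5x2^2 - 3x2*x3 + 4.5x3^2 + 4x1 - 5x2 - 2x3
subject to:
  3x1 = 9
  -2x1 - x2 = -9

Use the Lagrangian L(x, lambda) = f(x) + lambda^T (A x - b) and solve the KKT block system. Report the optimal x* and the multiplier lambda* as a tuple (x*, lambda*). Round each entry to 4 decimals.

Form the Lagrangian:
  L(x, lambda) = (1/2) x^T Q x + c^T x + lambda^T (A x - b)
Stationarity (grad_x L = 0): Q x + c + A^T lambda = 0.
Primal feasibility: A x = b.

This gives the KKT block system:
  [ Q   A^T ] [ x     ]   [-c ]
  [ A    0  ] [ lambda ] = [ b ]

Solving the linear system:
  x*      = (3, 3, 0.8889)
  lambda* = (6.2593, 22.3333)
  f(x*)   = 69.9444

x* = (3, 3, 0.8889), lambda* = (6.2593, 22.3333)


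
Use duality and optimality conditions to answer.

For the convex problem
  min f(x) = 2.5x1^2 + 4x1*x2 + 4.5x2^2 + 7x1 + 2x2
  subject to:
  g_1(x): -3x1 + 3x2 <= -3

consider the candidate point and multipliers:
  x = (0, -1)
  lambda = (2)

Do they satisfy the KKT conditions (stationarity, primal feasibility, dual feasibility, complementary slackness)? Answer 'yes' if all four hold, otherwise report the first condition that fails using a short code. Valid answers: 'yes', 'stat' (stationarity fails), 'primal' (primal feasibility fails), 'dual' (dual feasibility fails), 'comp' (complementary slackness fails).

Gradient of f: grad f(x) = Q x + c = (3, -7)
Constraint values g_i(x) = a_i^T x - b_i:
  g_1((0, -1)) = 0
Stationarity residual: grad f(x) + sum_i lambda_i a_i = (-3, -1)
  -> stationarity FAILS
Primal feasibility (all g_i <= 0): OK
Dual feasibility (all lambda_i >= 0): OK
Complementary slackness (lambda_i * g_i(x) = 0 for all i): OK

Verdict: the first failing condition is stationarity -> stat.

stat


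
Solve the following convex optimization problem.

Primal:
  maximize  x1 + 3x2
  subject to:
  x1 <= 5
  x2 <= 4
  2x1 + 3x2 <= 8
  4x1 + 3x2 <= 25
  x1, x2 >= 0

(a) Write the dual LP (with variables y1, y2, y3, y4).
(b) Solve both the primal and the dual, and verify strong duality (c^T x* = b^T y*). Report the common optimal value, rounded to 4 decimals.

The standard primal-dual pair for 'max c^T x s.t. A x <= b, x >= 0' is:
  Dual:  min b^T y  s.t.  A^T y >= c,  y >= 0.

So the dual LP is:
  minimize  5y1 + 4y2 + 8y3 + 25y4
  subject to:
    y1 + 2y3 + 4y4 >= 1
    y2 + 3y3 + 3y4 >= 3
    y1, y2, y3, y4 >= 0

Solving the primal: x* = (0, 2.6667).
  primal value c^T x* = 8.
Solving the dual: y* = (0, 0, 1, 0).
  dual value b^T y* = 8.
Strong duality: c^T x* = b^T y*. Confirmed.

8


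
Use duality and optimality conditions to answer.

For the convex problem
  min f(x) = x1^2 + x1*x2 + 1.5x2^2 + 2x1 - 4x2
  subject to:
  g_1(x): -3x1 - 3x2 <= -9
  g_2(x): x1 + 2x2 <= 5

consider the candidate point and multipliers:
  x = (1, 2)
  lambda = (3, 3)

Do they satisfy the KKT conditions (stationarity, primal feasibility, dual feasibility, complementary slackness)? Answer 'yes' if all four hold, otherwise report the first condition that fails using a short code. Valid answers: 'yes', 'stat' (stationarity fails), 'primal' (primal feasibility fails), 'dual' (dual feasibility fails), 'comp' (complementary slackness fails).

Gradient of f: grad f(x) = Q x + c = (6, 3)
Constraint values g_i(x) = a_i^T x - b_i:
  g_1((1, 2)) = 0
  g_2((1, 2)) = 0
Stationarity residual: grad f(x) + sum_i lambda_i a_i = (0, 0)
  -> stationarity OK
Primal feasibility (all g_i <= 0): OK
Dual feasibility (all lambda_i >= 0): OK
Complementary slackness (lambda_i * g_i(x) = 0 for all i): OK

Verdict: yes, KKT holds.

yes


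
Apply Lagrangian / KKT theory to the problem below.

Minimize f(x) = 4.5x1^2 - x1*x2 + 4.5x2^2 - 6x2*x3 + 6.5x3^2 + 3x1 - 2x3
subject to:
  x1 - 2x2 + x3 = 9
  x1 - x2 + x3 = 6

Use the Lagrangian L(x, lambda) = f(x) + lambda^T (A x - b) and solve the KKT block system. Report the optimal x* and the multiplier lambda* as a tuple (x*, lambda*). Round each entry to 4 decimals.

Form the Lagrangian:
  L(x, lambda) = (1/2) x^T Q x + c^T x + lambda^T (A x - b)
Stationarity (grad_x L = 0): Q x + c + A^T lambda = 0.
Primal feasibility: A x = b.

This gives the KKT block system:
  [ Q   A^T ] [ x     ]   [-c ]
  [ A    0  ] [ lambda ] = [ b ]

Solving the linear system:
  x*      = (2.2273, -3, 0.7727)
  lambda* = (-7.8182, -18.2273)
  f(x*)   = 92.4318

x* = (2.2273, -3, 0.7727), lambda* = (-7.8182, -18.2273)


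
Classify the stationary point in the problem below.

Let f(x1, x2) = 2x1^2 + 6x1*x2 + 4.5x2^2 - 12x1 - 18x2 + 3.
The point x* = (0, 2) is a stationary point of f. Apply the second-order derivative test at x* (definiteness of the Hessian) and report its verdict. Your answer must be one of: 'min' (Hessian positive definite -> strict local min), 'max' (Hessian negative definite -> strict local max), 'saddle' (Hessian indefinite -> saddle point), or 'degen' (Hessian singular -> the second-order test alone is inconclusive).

Compute the Hessian H = grad^2 f:
  H = [[4, 6], [6, 9]]
Verify stationarity: grad f(x*) = H x* + g = (0, 0).
Eigenvalues of H: 0, 13.
H has a zero eigenvalue (singular; positive semidefinite but not definite), so H is neither positive definite, negative definite, nor indefinite. The second-order test alone is inconclusive -> degen.
(Indeed, f is constant along the null direction of H through x*, so x* is not a strict local extremum.)

degen


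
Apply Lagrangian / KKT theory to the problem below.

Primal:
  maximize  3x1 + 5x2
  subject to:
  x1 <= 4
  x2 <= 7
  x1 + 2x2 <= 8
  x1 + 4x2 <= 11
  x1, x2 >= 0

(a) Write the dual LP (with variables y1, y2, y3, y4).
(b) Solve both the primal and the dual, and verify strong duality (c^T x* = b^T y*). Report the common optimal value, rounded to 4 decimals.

The standard primal-dual pair for 'max c^T x s.t. A x <= b, x >= 0' is:
  Dual:  min b^T y  s.t.  A^T y >= c,  y >= 0.

So the dual LP is:
  minimize  4y1 + 7y2 + 8y3 + 11y4
  subject to:
    y1 + y3 + y4 >= 3
    y2 + 2y3 + 4y4 >= 5
    y1, y2, y3, y4 >= 0

Solving the primal: x* = (4, 1.75).
  primal value c^T x* = 20.75.
Solving the dual: y* = (1.75, 0, 0, 1.25).
  dual value b^T y* = 20.75.
Strong duality: c^T x* = b^T y*. Confirmed.

20.75


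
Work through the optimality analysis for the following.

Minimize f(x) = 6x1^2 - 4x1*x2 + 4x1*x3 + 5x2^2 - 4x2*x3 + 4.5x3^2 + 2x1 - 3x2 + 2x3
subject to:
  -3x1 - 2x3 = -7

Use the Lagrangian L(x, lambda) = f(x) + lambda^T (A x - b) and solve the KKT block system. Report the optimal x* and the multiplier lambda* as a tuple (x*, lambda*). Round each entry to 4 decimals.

Form the Lagrangian:
  L(x, lambda) = (1/2) x^T Q x + c^T x + lambda^T (A x - b)
Stationarity (grad_x L = 0): Q x + c + A^T lambda = 0.
Primal feasibility: A x = b.

This gives the KKT block system:
  [ Q   A^T ] [ x     ]   [-c ]
  [ A    0  ] [ lambda ] = [ b ]

Solving the linear system:
  x*      = (1.5542, 1.3892, 1.1688)
  lambda* = (6.5894)
  f(x*)   = 23.7021

x* = (1.5542, 1.3892, 1.1688), lambda* = (6.5894)


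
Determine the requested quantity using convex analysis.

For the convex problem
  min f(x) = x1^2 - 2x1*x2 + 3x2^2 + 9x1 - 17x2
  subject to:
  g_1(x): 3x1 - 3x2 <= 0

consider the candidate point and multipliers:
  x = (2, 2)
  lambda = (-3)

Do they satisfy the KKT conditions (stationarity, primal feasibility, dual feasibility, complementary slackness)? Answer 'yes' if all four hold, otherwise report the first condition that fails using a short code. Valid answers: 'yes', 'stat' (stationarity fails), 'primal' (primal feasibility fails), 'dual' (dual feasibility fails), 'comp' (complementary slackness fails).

Gradient of f: grad f(x) = Q x + c = (9, -9)
Constraint values g_i(x) = a_i^T x - b_i:
  g_1((2, 2)) = 0
Stationarity residual: grad f(x) + sum_i lambda_i a_i = (0, 0)
  -> stationarity OK
Primal feasibility (all g_i <= 0): OK
Dual feasibility (all lambda_i >= 0): FAILS
Complementary slackness (lambda_i * g_i(x) = 0 for all i): OK

Verdict: the first failing condition is dual_feasibility -> dual.

dual


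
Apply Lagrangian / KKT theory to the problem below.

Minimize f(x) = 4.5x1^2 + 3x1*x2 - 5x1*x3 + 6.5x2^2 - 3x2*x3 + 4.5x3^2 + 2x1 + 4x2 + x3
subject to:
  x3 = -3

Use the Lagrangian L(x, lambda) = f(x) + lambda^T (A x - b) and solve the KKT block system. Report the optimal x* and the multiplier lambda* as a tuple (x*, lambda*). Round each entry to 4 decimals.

Form the Lagrangian:
  L(x, lambda) = (1/2) x^T Q x + c^T x + lambda^T (A x - b)
Stationarity (grad_x L = 0): Q x + c + A^T lambda = 0.
Primal feasibility: A x = b.

This gives the KKT block system:
  [ Q   A^T ] [ x     ]   [-c ]
  [ A    0  ] [ lambda ] = [ b ]

Solving the linear system:
  x*      = (-1.6852, -0.6111, -3)
  lambda* = (15.7407)
  f(x*)   = 19.2037

x* = (-1.6852, -0.6111, -3), lambda* = (15.7407)


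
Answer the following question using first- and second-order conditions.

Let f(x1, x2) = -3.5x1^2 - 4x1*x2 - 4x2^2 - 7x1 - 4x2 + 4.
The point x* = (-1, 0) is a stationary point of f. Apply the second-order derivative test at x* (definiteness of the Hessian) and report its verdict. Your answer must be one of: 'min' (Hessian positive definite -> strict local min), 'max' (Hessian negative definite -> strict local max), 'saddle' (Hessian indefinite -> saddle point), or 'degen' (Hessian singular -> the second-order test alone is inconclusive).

Compute the Hessian H = grad^2 f:
  H = [[-7, -4], [-4, -8]]
Verify stationarity: grad f(x*) = H x* + g = (0, 0).
Eigenvalues of H: -11.5311, -3.4689.
Both eigenvalues < 0, so H is negative definite -> x* is a strict local max.

max


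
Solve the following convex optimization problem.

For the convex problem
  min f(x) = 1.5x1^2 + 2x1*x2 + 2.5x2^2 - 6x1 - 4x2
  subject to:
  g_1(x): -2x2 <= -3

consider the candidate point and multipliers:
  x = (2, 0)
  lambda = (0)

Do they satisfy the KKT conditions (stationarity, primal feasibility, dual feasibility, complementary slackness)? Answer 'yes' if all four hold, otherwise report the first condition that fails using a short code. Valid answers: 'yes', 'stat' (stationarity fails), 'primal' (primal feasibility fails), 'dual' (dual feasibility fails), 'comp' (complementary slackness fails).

Gradient of f: grad f(x) = Q x + c = (0, 0)
Constraint values g_i(x) = a_i^T x - b_i:
  g_1((2, 0)) = 3
Stationarity residual: grad f(x) + sum_i lambda_i a_i = (0, 0)
  -> stationarity OK
Primal feasibility (all g_i <= 0): FAILS
Dual feasibility (all lambda_i >= 0): OK
Complementary slackness (lambda_i * g_i(x) = 0 for all i): OK

Verdict: the first failing condition is primal_feasibility -> primal.

primal


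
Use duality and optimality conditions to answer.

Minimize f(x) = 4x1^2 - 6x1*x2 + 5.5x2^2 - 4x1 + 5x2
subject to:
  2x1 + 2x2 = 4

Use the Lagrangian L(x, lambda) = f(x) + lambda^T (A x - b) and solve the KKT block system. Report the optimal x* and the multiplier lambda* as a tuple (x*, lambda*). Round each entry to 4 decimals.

Form the Lagrangian:
  L(x, lambda) = (1/2) x^T Q x + c^T x + lambda^T (A x - b)
Stationarity (grad_x L = 0): Q x + c + A^T lambda = 0.
Primal feasibility: A x = b.

This gives the KKT block system:
  [ Q   A^T ] [ x     ]   [-c ]
  [ A    0  ] [ lambda ] = [ b ]

Solving the linear system:
  x*      = (1.3871, 0.6129)
  lambda* = (-1.7097)
  f(x*)   = 2.1774

x* = (1.3871, 0.6129), lambda* = (-1.7097)


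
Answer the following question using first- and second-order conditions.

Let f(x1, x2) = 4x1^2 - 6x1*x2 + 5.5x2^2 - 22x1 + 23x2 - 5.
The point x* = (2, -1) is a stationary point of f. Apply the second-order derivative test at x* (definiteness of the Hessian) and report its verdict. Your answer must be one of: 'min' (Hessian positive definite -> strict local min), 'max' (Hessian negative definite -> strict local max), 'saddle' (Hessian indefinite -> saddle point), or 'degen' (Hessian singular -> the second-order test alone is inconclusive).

Compute the Hessian H = grad^2 f:
  H = [[8, -6], [-6, 11]]
Verify stationarity: grad f(x*) = H x* + g = (0, 0).
Eigenvalues of H: 3.3153, 15.6847.
Both eigenvalues > 0, so H is positive definite -> x* is a strict local min.

min


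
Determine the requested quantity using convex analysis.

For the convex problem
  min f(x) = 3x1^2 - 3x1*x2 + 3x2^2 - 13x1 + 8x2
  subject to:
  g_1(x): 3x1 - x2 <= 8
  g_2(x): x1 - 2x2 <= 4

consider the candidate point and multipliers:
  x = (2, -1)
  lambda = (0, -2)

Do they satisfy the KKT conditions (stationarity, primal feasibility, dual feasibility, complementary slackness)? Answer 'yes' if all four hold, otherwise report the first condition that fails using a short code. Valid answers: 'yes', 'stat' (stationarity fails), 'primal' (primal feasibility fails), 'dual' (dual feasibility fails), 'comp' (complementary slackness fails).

Gradient of f: grad f(x) = Q x + c = (2, -4)
Constraint values g_i(x) = a_i^T x - b_i:
  g_1((2, -1)) = -1
  g_2((2, -1)) = 0
Stationarity residual: grad f(x) + sum_i lambda_i a_i = (0, 0)
  -> stationarity OK
Primal feasibility (all g_i <= 0): OK
Dual feasibility (all lambda_i >= 0): FAILS
Complementary slackness (lambda_i * g_i(x) = 0 for all i): OK

Verdict: the first failing condition is dual_feasibility -> dual.

dual


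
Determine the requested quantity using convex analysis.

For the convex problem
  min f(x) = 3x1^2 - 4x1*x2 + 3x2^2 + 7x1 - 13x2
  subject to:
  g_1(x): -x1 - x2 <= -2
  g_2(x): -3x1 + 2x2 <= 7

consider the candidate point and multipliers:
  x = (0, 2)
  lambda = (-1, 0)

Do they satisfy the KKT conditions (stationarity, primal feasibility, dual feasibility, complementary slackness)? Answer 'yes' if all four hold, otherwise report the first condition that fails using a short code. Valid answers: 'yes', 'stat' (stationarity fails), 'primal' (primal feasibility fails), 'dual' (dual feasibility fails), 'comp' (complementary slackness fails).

Gradient of f: grad f(x) = Q x + c = (-1, -1)
Constraint values g_i(x) = a_i^T x - b_i:
  g_1((0, 2)) = 0
  g_2((0, 2)) = -3
Stationarity residual: grad f(x) + sum_i lambda_i a_i = (0, 0)
  -> stationarity OK
Primal feasibility (all g_i <= 0): OK
Dual feasibility (all lambda_i >= 0): FAILS
Complementary slackness (lambda_i * g_i(x) = 0 for all i): OK

Verdict: the first failing condition is dual_feasibility -> dual.

dual


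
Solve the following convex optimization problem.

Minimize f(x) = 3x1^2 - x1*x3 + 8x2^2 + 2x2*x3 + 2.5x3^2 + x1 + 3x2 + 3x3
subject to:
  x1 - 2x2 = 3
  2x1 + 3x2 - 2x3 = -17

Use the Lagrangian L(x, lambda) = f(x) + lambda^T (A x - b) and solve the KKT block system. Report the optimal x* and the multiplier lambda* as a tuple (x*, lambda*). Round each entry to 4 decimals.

Form the Lagrangian:
  L(x, lambda) = (1/2) x^T Q x + c^T x + lambda^T (A x - b)
Stationarity (grad_x L = 0): Q x + c + A^T lambda = 0.
Primal feasibility: A x = b.

This gives the KKT block system:
  [ Q   A^T ] [ x     ]   [-c ]
  [ A    0  ] [ lambda ] = [ b ]

Solving the linear system:
  x*      = (-1.7852, -2.3926, 3.1259)
  lambda* = (-2.7926, 7.8148)
  f(x*)   = 70.8222

x* = (-1.7852, -2.3926, 3.1259), lambda* = (-2.7926, 7.8148)


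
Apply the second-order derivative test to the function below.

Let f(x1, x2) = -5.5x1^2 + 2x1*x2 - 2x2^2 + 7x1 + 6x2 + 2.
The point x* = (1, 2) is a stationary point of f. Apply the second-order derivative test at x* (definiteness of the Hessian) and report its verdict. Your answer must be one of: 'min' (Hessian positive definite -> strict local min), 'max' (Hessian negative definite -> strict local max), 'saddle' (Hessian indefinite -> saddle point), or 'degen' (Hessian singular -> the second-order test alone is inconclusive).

Compute the Hessian H = grad^2 f:
  H = [[-11, 2], [2, -4]]
Verify stationarity: grad f(x*) = H x* + g = (0, 0).
Eigenvalues of H: -11.5311, -3.4689.
Both eigenvalues < 0, so H is negative definite -> x* is a strict local max.

max


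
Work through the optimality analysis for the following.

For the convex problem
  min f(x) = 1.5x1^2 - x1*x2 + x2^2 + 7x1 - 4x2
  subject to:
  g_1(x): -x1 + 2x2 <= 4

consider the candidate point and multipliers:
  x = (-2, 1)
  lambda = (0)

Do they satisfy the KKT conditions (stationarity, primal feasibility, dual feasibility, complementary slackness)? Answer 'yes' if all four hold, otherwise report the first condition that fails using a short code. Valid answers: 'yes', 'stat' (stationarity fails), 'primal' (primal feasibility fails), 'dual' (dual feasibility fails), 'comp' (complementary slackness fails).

Gradient of f: grad f(x) = Q x + c = (0, 0)
Constraint values g_i(x) = a_i^T x - b_i:
  g_1((-2, 1)) = 0
Stationarity residual: grad f(x) + sum_i lambda_i a_i = (0, 0)
  -> stationarity OK
Primal feasibility (all g_i <= 0): OK
Dual feasibility (all lambda_i >= 0): OK
Complementary slackness (lambda_i * g_i(x) = 0 for all i): OK

Verdict: yes, KKT holds.

yes


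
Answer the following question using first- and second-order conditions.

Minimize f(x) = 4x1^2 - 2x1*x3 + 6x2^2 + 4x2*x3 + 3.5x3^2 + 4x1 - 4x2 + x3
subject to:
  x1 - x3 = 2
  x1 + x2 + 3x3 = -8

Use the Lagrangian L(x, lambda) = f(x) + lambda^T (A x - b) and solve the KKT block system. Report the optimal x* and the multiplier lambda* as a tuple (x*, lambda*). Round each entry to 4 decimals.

Form the Lagrangian:
  L(x, lambda) = (1/2) x^T Q x + c^T x + lambda^T (A x - b)
Stationarity (grad_x L = 0): Q x + c + A^T lambda = 0.
Primal feasibility: A x = b.

This gives the KKT block system:
  [ Q   A^T ] [ x     ]   [-c ]
  [ A    0  ] [ lambda ] = [ b ]

Solving the linear system:
  x*      = (-0.7661, 1.0643, -2.7661)
  lambda* = (-5.6959, 2.2924)
  f(x*)   = 9.8216

x* = (-0.7661, 1.0643, -2.7661), lambda* = (-5.6959, 2.2924)


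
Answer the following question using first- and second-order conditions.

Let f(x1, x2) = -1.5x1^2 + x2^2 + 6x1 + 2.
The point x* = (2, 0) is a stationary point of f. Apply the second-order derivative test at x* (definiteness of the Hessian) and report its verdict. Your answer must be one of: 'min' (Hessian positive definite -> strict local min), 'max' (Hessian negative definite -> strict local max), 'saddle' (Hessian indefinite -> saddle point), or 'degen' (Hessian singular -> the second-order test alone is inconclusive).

Compute the Hessian H = grad^2 f:
  H = [[-3, 0], [0, 2]]
Verify stationarity: grad f(x*) = H x* + g = (0, 0).
Eigenvalues of H: -3, 2.
Eigenvalues have mixed signs, so H is indefinite -> x* is a saddle point.

saddle


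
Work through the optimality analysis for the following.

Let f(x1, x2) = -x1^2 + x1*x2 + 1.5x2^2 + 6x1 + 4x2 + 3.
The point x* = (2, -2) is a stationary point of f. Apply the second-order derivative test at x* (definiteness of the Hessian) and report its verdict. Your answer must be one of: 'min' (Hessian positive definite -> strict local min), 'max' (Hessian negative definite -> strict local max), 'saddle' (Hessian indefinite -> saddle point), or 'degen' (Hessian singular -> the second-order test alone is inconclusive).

Compute the Hessian H = grad^2 f:
  H = [[-2, 1], [1, 3]]
Verify stationarity: grad f(x*) = H x* + g = (0, 0).
Eigenvalues of H: -2.1926, 3.1926.
Eigenvalues have mixed signs, so H is indefinite -> x* is a saddle point.

saddle


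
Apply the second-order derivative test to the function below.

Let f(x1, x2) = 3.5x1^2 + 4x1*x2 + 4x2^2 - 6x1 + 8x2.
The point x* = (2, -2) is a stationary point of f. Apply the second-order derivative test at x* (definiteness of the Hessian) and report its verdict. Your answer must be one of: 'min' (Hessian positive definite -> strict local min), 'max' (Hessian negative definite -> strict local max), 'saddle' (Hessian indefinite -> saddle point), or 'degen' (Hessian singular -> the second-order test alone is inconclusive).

Compute the Hessian H = grad^2 f:
  H = [[7, 4], [4, 8]]
Verify stationarity: grad f(x*) = H x* + g = (0, 0).
Eigenvalues of H: 3.4689, 11.5311.
Both eigenvalues > 0, so H is positive definite -> x* is a strict local min.

min


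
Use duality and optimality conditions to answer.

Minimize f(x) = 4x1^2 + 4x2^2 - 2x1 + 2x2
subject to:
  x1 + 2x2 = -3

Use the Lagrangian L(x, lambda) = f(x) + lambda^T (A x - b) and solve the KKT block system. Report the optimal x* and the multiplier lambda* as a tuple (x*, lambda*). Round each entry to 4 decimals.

Form the Lagrangian:
  L(x, lambda) = (1/2) x^T Q x + c^T x + lambda^T (A x - b)
Stationarity (grad_x L = 0): Q x + c + A^T lambda = 0.
Primal feasibility: A x = b.

This gives the KKT block system:
  [ Q   A^T ] [ x     ]   [-c ]
  [ A    0  ] [ lambda ] = [ b ]

Solving the linear system:
  x*      = (-0.3, -1.35)
  lambda* = (4.4)
  f(x*)   = 5.55

x* = (-0.3, -1.35), lambda* = (4.4)


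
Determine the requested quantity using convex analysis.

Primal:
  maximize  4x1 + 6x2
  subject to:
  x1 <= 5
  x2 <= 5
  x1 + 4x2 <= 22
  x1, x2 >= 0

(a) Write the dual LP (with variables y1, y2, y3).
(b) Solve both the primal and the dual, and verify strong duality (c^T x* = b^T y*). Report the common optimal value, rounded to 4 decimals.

The standard primal-dual pair for 'max c^T x s.t. A x <= b, x >= 0' is:
  Dual:  min b^T y  s.t.  A^T y >= c,  y >= 0.

So the dual LP is:
  minimize  5y1 + 5y2 + 22y3
  subject to:
    y1 + y3 >= 4
    y2 + 4y3 >= 6
    y1, y2, y3 >= 0

Solving the primal: x* = (5, 4.25).
  primal value c^T x* = 45.5.
Solving the dual: y* = (2.5, 0, 1.5).
  dual value b^T y* = 45.5.
Strong duality: c^T x* = b^T y*. Confirmed.

45.5


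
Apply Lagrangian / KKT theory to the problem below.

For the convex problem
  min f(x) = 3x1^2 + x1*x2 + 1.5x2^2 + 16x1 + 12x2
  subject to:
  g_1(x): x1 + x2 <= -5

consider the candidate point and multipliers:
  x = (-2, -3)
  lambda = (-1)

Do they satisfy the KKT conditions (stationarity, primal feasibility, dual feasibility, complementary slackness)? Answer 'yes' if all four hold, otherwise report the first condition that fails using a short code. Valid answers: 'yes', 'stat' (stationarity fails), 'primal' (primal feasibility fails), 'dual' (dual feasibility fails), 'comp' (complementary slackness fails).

Gradient of f: grad f(x) = Q x + c = (1, 1)
Constraint values g_i(x) = a_i^T x - b_i:
  g_1((-2, -3)) = 0
Stationarity residual: grad f(x) + sum_i lambda_i a_i = (0, 0)
  -> stationarity OK
Primal feasibility (all g_i <= 0): OK
Dual feasibility (all lambda_i >= 0): FAILS
Complementary slackness (lambda_i * g_i(x) = 0 for all i): OK

Verdict: the first failing condition is dual_feasibility -> dual.

dual


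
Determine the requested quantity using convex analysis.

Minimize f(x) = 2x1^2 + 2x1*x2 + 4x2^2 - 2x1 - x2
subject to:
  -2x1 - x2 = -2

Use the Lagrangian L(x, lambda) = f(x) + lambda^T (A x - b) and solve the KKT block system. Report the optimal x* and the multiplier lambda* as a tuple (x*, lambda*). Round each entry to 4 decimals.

Form the Lagrangian:
  L(x, lambda) = (1/2) x^T Q x + c^T x + lambda^T (A x - b)
Stationarity (grad_x L = 0): Q x + c + A^T lambda = 0.
Primal feasibility: A x = b.

This gives the KKT block system:
  [ Q   A^T ] [ x     ]   [-c ]
  [ A    0  ] [ lambda ] = [ b ]

Solving the linear system:
  x*      = (1, 0)
  lambda* = (1)
  f(x*)   = 0

x* = (1, 0), lambda* = (1)


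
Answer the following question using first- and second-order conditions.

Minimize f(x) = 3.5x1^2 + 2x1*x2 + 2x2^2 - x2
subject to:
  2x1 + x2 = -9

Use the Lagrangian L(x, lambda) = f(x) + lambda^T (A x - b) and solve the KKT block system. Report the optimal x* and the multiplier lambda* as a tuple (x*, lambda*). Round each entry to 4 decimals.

Form the Lagrangian:
  L(x, lambda) = (1/2) x^T Q x + c^T x + lambda^T (A x - b)
Stationarity (grad_x L = 0): Q x + c + A^T lambda = 0.
Primal feasibility: A x = b.

This gives the KKT block system:
  [ Q   A^T ] [ x     ]   [-c ]
  [ A    0  ] [ lambda ] = [ b ]

Solving the linear system:
  x*      = (-3.7333, -1.5333)
  lambda* = (14.6)
  f(x*)   = 66.4667

x* = (-3.7333, -1.5333), lambda* = (14.6)


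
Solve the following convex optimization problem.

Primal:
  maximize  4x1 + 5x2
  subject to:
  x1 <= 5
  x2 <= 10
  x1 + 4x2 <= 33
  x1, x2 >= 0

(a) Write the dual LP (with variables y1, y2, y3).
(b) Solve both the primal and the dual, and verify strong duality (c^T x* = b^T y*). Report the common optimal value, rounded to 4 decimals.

The standard primal-dual pair for 'max c^T x s.t. A x <= b, x >= 0' is:
  Dual:  min b^T y  s.t.  A^T y >= c,  y >= 0.

So the dual LP is:
  minimize  5y1 + 10y2 + 33y3
  subject to:
    y1 + y3 >= 4
    y2 + 4y3 >= 5
    y1, y2, y3 >= 0

Solving the primal: x* = (5, 7).
  primal value c^T x* = 55.
Solving the dual: y* = (2.75, 0, 1.25).
  dual value b^T y* = 55.
Strong duality: c^T x* = b^T y*. Confirmed.

55


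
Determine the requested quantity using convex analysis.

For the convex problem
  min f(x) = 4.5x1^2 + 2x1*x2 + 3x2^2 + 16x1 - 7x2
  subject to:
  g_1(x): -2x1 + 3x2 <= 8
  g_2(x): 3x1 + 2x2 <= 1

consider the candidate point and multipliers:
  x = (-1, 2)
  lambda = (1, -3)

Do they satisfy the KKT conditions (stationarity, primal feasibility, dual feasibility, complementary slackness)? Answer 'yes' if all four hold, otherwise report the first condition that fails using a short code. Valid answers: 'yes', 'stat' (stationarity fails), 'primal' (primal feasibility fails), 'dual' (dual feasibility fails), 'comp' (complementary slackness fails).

Gradient of f: grad f(x) = Q x + c = (11, 3)
Constraint values g_i(x) = a_i^T x - b_i:
  g_1((-1, 2)) = 0
  g_2((-1, 2)) = 0
Stationarity residual: grad f(x) + sum_i lambda_i a_i = (0, 0)
  -> stationarity OK
Primal feasibility (all g_i <= 0): OK
Dual feasibility (all lambda_i >= 0): FAILS
Complementary slackness (lambda_i * g_i(x) = 0 for all i): OK

Verdict: the first failing condition is dual_feasibility -> dual.

dual


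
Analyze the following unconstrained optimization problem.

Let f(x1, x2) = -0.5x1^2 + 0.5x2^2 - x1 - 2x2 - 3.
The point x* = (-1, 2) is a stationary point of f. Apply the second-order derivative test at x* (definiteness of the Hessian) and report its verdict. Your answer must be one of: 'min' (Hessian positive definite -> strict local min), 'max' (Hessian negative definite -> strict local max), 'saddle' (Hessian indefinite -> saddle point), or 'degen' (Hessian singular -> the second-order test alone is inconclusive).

Compute the Hessian H = grad^2 f:
  H = [[-1, 0], [0, 1]]
Verify stationarity: grad f(x*) = H x* + g = (0, 0).
Eigenvalues of H: -1, 1.
Eigenvalues have mixed signs, so H is indefinite -> x* is a saddle point.

saddle


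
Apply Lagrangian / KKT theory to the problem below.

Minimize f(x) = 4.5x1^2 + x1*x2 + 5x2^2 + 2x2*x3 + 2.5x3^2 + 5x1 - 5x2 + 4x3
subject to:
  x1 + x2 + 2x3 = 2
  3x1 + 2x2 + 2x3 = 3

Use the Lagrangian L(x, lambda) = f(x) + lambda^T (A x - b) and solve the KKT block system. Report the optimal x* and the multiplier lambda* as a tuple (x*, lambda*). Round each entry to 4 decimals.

Form the Lagrangian:
  L(x, lambda) = (1/2) x^T Q x + c^T x + lambda^T (A x - b)
Stationarity (grad_x L = 0): Q x + c + A^T lambda = 0.
Primal feasibility: A x = b.

This gives the KKT block system:
  [ Q   A^T ] [ x     ]   [-c ]
  [ A    0  ] [ lambda ] = [ b ]

Solving the linear system:
  x*      = (0.0414, 0.9172, 0.5207)
  lambda* = (-3.1834, -1.0355)
  f(x*)   = 3.5888

x* = (0.0414, 0.9172, 0.5207), lambda* = (-3.1834, -1.0355)


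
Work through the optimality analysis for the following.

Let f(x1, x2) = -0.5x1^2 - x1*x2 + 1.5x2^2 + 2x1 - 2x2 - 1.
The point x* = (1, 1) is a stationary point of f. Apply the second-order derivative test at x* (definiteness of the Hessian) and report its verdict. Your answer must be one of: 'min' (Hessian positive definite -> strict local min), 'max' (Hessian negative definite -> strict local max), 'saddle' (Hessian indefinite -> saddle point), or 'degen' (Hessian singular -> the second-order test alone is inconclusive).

Compute the Hessian H = grad^2 f:
  H = [[-1, -1], [-1, 3]]
Verify stationarity: grad f(x*) = H x* + g = (0, 0).
Eigenvalues of H: -1.2361, 3.2361.
Eigenvalues have mixed signs, so H is indefinite -> x* is a saddle point.

saddle


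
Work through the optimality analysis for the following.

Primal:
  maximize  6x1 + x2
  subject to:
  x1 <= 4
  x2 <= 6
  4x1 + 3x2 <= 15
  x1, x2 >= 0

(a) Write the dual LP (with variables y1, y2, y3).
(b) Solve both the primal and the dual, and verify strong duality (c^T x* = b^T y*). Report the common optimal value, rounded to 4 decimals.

The standard primal-dual pair for 'max c^T x s.t. A x <= b, x >= 0' is:
  Dual:  min b^T y  s.t.  A^T y >= c,  y >= 0.

So the dual LP is:
  minimize  4y1 + 6y2 + 15y3
  subject to:
    y1 + 4y3 >= 6
    y2 + 3y3 >= 1
    y1, y2, y3 >= 0

Solving the primal: x* = (3.75, 0).
  primal value c^T x* = 22.5.
Solving the dual: y* = (0, 0, 1.5).
  dual value b^T y* = 22.5.
Strong duality: c^T x* = b^T y*. Confirmed.

22.5


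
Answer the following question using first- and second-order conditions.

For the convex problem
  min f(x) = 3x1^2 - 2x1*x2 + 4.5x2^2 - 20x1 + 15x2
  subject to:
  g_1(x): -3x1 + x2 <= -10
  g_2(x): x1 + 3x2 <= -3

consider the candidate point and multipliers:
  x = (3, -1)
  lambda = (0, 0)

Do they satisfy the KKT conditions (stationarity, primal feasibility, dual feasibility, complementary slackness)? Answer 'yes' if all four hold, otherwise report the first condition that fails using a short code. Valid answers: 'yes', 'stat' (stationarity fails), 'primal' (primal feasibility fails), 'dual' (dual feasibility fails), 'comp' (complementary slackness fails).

Gradient of f: grad f(x) = Q x + c = (0, 0)
Constraint values g_i(x) = a_i^T x - b_i:
  g_1((3, -1)) = 0
  g_2((3, -1)) = 3
Stationarity residual: grad f(x) + sum_i lambda_i a_i = (0, 0)
  -> stationarity OK
Primal feasibility (all g_i <= 0): FAILS
Dual feasibility (all lambda_i >= 0): OK
Complementary slackness (lambda_i * g_i(x) = 0 for all i): OK

Verdict: the first failing condition is primal_feasibility -> primal.

primal


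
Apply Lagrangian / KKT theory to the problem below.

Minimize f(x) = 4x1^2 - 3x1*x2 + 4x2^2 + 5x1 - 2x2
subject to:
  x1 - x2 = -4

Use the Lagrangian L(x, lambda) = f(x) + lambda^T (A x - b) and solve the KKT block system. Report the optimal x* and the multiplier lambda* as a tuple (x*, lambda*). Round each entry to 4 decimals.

Form the Lagrangian:
  L(x, lambda) = (1/2) x^T Q x + c^T x + lambda^T (A x - b)
Stationarity (grad_x L = 0): Q x + c + A^T lambda = 0.
Primal feasibility: A x = b.

This gives the KKT block system:
  [ Q   A^T ] [ x     ]   [-c ]
  [ A    0  ] [ lambda ] = [ b ]

Solving the linear system:
  x*      = (-2.3, 1.7)
  lambda* = (18.5)
  f(x*)   = 29.55

x* = (-2.3, 1.7), lambda* = (18.5)


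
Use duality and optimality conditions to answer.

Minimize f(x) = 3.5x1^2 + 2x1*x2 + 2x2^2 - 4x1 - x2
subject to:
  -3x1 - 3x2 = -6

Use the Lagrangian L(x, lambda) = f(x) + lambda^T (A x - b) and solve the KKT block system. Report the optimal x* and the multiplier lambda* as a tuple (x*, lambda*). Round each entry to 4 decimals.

Form the Lagrangian:
  L(x, lambda) = (1/2) x^T Q x + c^T x + lambda^T (A x - b)
Stationarity (grad_x L = 0): Q x + c + A^T lambda = 0.
Primal feasibility: A x = b.

This gives the KKT block system:
  [ Q   A^T ] [ x     ]   [-c ]
  [ A    0  ] [ lambda ] = [ b ]

Solving the linear system:
  x*      = (1, 1)
  lambda* = (1.6667)
  f(x*)   = 2.5

x* = (1, 1), lambda* = (1.6667)


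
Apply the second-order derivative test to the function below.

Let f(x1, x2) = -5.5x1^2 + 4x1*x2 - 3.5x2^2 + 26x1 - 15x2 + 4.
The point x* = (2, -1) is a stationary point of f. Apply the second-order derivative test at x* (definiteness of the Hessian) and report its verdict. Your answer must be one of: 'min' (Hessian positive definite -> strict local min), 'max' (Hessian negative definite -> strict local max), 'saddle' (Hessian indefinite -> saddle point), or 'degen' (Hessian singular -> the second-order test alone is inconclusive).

Compute the Hessian H = grad^2 f:
  H = [[-11, 4], [4, -7]]
Verify stationarity: grad f(x*) = H x* + g = (0, 0).
Eigenvalues of H: -13.4721, -4.5279.
Both eigenvalues < 0, so H is negative definite -> x* is a strict local max.

max


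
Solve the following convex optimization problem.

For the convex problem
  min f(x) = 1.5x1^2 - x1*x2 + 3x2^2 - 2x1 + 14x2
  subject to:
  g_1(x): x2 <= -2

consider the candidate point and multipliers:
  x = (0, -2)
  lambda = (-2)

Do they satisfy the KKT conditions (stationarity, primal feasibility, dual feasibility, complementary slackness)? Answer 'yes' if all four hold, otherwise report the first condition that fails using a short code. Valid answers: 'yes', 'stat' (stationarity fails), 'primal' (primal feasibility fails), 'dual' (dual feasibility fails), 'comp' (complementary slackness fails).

Gradient of f: grad f(x) = Q x + c = (0, 2)
Constraint values g_i(x) = a_i^T x - b_i:
  g_1((0, -2)) = 0
Stationarity residual: grad f(x) + sum_i lambda_i a_i = (0, 0)
  -> stationarity OK
Primal feasibility (all g_i <= 0): OK
Dual feasibility (all lambda_i >= 0): FAILS
Complementary slackness (lambda_i * g_i(x) = 0 for all i): OK

Verdict: the first failing condition is dual_feasibility -> dual.

dual


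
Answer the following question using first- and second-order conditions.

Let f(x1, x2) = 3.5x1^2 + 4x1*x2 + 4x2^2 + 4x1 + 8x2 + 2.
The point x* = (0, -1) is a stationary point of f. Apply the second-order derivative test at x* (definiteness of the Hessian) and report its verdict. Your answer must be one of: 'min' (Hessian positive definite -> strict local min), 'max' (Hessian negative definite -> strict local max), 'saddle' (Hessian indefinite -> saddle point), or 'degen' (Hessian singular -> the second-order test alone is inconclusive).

Compute the Hessian H = grad^2 f:
  H = [[7, 4], [4, 8]]
Verify stationarity: grad f(x*) = H x* + g = (0, 0).
Eigenvalues of H: 3.4689, 11.5311.
Both eigenvalues > 0, so H is positive definite -> x* is a strict local min.

min


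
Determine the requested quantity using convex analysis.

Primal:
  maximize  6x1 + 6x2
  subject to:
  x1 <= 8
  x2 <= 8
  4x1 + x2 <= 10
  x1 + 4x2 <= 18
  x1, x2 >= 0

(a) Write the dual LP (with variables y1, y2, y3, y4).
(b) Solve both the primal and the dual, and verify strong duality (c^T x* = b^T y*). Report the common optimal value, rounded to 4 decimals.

The standard primal-dual pair for 'max c^T x s.t. A x <= b, x >= 0' is:
  Dual:  min b^T y  s.t.  A^T y >= c,  y >= 0.

So the dual LP is:
  minimize  8y1 + 8y2 + 10y3 + 18y4
  subject to:
    y1 + 4y3 + y4 >= 6
    y2 + y3 + 4y4 >= 6
    y1, y2, y3, y4 >= 0

Solving the primal: x* = (1.4667, 4.1333).
  primal value c^T x* = 33.6.
Solving the dual: y* = (0, 0, 1.2, 1.2).
  dual value b^T y* = 33.6.
Strong duality: c^T x* = b^T y*. Confirmed.

33.6
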